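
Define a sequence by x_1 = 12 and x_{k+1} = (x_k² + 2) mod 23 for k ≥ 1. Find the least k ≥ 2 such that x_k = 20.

3

x_1 = 12, x_2 = 8, x_3 = 20, x_4 = 11, x_5 = 8.
Since x_5 = x_2 = 8, the sequence is eventually periodic: after a pre-period of length 1 it cycles with period 3.
The value 20 first appears (with k ≥ 2) at x_3.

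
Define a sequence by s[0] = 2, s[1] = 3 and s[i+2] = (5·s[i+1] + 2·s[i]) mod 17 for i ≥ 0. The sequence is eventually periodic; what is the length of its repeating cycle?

s[0] = 2; s[1] = 3; s[2] = 2; s[3] = 16; s[4] = 16; s[5] = 10; s[6] = 14; s[7] = 5; s[8] = 2; s[9] = 3.
Since (s[8], s[9]) = (s[0], s[1]) = (2, 3) (two consecutive terms determine the rest), the sequence is periodic with period 8.

8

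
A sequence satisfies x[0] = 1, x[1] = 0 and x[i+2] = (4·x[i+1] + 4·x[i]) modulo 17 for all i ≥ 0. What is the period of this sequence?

x[0] = 1; x[1] = 0; x[2] = 4; x[3] = 16; x[4] = 12; x[5] = 10; x[6] = 3; x[7] = 1; x[8] = 16; x[9] = 0; x[10] = 13; x[11] = 1; x[12] = 5; x[13] = 7; x[14] = 14; x[15] = 16; x[16] = 1; x[17] = 0.
Since (x[16], x[17]) = (x[0], x[1]) = (1, 0) (two consecutive terms determine the rest), the sequence is periodic with period 16.

16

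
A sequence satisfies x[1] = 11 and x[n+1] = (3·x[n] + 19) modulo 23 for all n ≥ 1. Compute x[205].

We have x[1] = 11, x[2] = 6, x[3] = 14, x[4] = 15, x[5] = 18, x[6] = 4, x[7] = 8, x[8] = 20, x[9] = 10, x[10] = 3, x[11] = 5, x[12] = 11.
Since x[12] = x[1] = 11, the sequence is periodic with period 11.
So x[205] = x[1 + ((205-1) mod 11)] = x[7] = 8.

8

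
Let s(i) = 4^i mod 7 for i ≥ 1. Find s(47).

Listing terms: s(1) = 4; s(2) = 2; s(3) = 1; s(4) = 4.
Since s(4) = s(1) = 4, the sequence is periodic with period 3.
So s(47) = s(1 + ((47-1) mod 3)) = s(2) = 2.

2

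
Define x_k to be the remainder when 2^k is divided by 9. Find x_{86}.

We have x_0 = 1,  x_1 = 2,  x_2 = 4,  x_3 = 8,  x_4 = 7,  x_5 = 5,  x_6 = 1.
The sequence repeats with period 6.
(86 - 0) mod 6 = 2, so x_{86} = x_2 = 4.

4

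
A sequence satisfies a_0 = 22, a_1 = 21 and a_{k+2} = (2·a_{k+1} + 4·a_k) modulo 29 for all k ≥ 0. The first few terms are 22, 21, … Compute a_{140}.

We have a_0 = 22; a_1 = 21; a_2 = 14; a_3 = 25; a_4 = 19; a_5 = 22; a_6 = 4; a_7 = 9; a_8 = 5; a_9 = 17; a_{10} = 25; a_{11} = 2; a_{12} = 17; a_{13} = 13; a_{14} = 7; a_{15} = 8; a_{16} = 15; a_{17} = 4; a_{18} = 10; a_{19} = 7; a_{20} = 25; a_{21} = 20; a_{22} = 24; a_{23} = 12; a_{24} = 4; a_{25} = 27; a_{26} = 12; a_{27} = 16; a_{28} = 22; a_{29} = 21.
The sequence repeats with period 28.
So a_{140} = a_{0 + ((140-0) mod 28)} = a_0 = 22.

22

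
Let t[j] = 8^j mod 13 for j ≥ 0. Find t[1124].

Listing terms: t[0] = 1; t[1] = 8; t[2] = 12; t[3] = 5; t[4] = 1.
Since t[4] = t[0] = 1, the sequence is periodic with period 4.
(1124 - 0) mod 4 = 0, so t[1124] = t[0] = 1.

1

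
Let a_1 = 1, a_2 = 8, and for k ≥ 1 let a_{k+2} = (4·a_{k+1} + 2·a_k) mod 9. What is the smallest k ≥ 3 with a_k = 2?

6

We have a_1 = 1,  a_2 = 8,  a_3 = 7,  a_4 = 8,  a_5 = 1,  a_6 = 2,  a_7 = 1,  a_8 = 8.
Since (a_7, a_8) = (a_1, a_2) = (1, 8) (two consecutive terms determine the rest), the sequence is periodic with period 6.
The value 2 first appears (with k ≥ 3) at a_6.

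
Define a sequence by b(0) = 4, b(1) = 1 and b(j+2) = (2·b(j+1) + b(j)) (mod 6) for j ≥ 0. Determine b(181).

5

b(0) = 4; b(1) = 1; b(2) = 0; b(3) = 1; b(4) = 2; b(5) = 5; b(6) = 0; b(7) = 5; b(8) = 4; b(9) = 1.
The sequence repeats with period 8.
(181 - 0) mod 8 = 5, so b(181) = b(5) = 5.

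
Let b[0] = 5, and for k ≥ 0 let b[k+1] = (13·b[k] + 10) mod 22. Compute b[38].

13

b[0] = 5, b[1] = 9, b[2] = 17, b[3] = 11, b[4] = 21, b[5] = 19, b[6] = 15, b[7] = 7, b[8] = 13, b[9] = 3, b[10] = 5.
The sequence repeats with period 10.
(38 - 0) mod 10 = 8, so b[38] = b[8] = 13.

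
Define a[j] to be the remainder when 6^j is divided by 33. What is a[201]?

6

a[1] = 6, a[2] = 3, a[3] = 18, a[4] = 9, a[5] = 21, a[6] = 27, a[7] = 30, a[8] = 15, a[9] = 24, a[10] = 12, a[11] = 6.
The sequence repeats with period 10.
So a[201] = a[1 + ((201-1) mod 10)] = a[1] = 6.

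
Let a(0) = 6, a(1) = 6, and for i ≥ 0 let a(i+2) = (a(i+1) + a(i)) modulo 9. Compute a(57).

6

a(0) = 6; a(1) = 6; a(2) = 3; a(3) = 0; a(4) = 3; a(5) = 3; a(6) = 6; a(7) = 0; a(8) = 6; a(9) = 6.
The sequence repeats with period 8.
So a(57) = a(0 + ((57-0) mod 8)) = a(1) = 6.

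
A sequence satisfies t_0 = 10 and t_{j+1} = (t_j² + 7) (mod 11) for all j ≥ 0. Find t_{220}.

8

Listing terms: t_0 = 10,  t_1 = 8,  t_2 = 5,  t_3 = 10.
The sequence repeats with period 3.
So t_{220} = t_{0 + ((220-0) mod 3)} = t_1 = 8.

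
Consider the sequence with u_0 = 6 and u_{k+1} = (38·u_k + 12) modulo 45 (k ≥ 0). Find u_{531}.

33

Listing terms: u_0 = 6,  u_1 = 15,  u_2 = 42,  u_3 = 33,  u_4 = 6.
Since u_4 = u_0 = 6, the sequence is periodic with period 4.
(531 - 0) mod 4 = 3, so u_{531} = u_3 = 33.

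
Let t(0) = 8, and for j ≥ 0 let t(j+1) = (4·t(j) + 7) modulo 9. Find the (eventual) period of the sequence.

9

Computing terms: t(0) = 8, t(1) = 3, t(2) = 1, t(3) = 2, t(4) = 6, t(5) = 4, t(6) = 5, t(7) = 0, t(8) = 7, t(9) = 8.
The sequence repeats with period 9.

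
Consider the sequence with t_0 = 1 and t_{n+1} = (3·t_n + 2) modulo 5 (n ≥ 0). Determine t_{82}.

Computing terms: t_0 = 1; t_1 = 0; t_2 = 2; t_3 = 3; t_4 = 1.
The sequence repeats with period 4.
(82 - 0) mod 4 = 2, so t_{82} = t_2 = 2.

2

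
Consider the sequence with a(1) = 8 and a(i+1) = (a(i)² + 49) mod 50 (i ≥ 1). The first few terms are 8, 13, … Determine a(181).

Listing terms: a(1) = 8,  a(2) = 13,  a(3) = 18,  a(4) = 23,  a(5) = 28,  a(6) = 33,  a(7) = 38,  a(8) = 43,  a(9) = 48,  a(10) = 3,  a(11) = 8.
The sequence repeats with period 10.
So a(181) = a(1 + ((181-1) mod 10)) = a(1) = 8.

8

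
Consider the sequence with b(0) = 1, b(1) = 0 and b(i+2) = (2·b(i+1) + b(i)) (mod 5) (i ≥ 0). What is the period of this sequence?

12

Listing terms: b(0) = 1,  b(1) = 0,  b(2) = 1,  b(3) = 2,  b(4) = 0,  b(5) = 2,  b(6) = 4,  b(7) = 0,  b(8) = 4,  b(9) = 3,  b(10) = 0,  b(11) = 3,  b(12) = 1,  b(13) = 0.
The sequence repeats with period 12.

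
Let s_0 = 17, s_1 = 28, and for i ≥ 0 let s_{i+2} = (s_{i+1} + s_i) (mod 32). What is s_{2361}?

Computing terms: s_0 = 17, s_1 = 28, s_2 = 13, s_3 = 9, s_4 = 22, s_5 = 31, s_6 = 21, s_7 = 20, s_8 = 9, s_9 = 29, s_{10} = 6, s_{11} = 3, s_{12} = 9, s_{13} = 12, s_{14} = 21, s_{15} = 1, s_{16} = 22, s_{17} = 23, s_{18} = 13, s_{19} = 4, s_{20} = 17, s_{21} = 21, s_{22} = 6, s_{23} = 27, s_{24} = 1, s_{25} = 28, s_{26} = 29, s_{27} = 25, s_{28} = 22, s_{29} = 15, s_{30} = 5, s_{31} = 20, s_{32} = 25, s_{33} = 13, s_{34} = 6, s_{35} = 19, s_{36} = 25, s_{37} = 12, s_{38} = 5, s_{39} = 17, s_{40} = 22, s_{41} = 7, s_{42} = 29, s_{43} = 4, s_{44} = 1, s_{45} = 5, s_{46} = 6, s_{47} = 11, s_{48} = 17, s_{49} = 28.
The sequence repeats with period 48.
So s_{2361} = s_{0 + ((2361-0) mod 48)} = s_9 = 29.

29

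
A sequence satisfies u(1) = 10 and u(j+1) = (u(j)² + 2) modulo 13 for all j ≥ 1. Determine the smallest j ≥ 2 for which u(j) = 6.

3

Computing terms: u(1) = 10,  u(2) = 11,  u(3) = 6,  u(4) = 12,  u(5) = 3,  u(6) = 11.
Since u(6) = u(2) = 11, the sequence is eventually periodic: after a pre-period of length 1 it cycles with period 4.
The value 6 first appears (with j ≥ 2) at u(3).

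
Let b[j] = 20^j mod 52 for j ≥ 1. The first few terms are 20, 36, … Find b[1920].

Listing terms: b[1] = 20; b[2] = 36; b[3] = 44; b[4] = 48; b[5] = 24; b[6] = 12; b[7] = 32; b[8] = 16; b[9] = 8; b[10] = 4; b[11] = 28; b[12] = 40; b[13] = 20.
Since b[13] = b[1] = 20, the sequence is periodic with period 12.
So b[1920] = b[1 + ((1920-1) mod 12)] = b[12] = 40.

40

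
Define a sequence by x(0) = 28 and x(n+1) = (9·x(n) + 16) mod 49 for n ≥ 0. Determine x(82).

2

Computing terms: x(0) = 28; x(1) = 23; x(2) = 27; x(3) = 14; x(4) = 44; x(5) = 20; x(6) = 0; x(7) = 16; x(8) = 13; x(9) = 35; x(10) = 37; x(11) = 6; x(12) = 21; x(13) = 9; x(14) = 48; x(15) = 7; x(16) = 30; x(17) = 41; x(18) = 42; x(19) = 2; x(20) = 34; x(21) = 28.
Since x(21) = x(0) = 28, the sequence is periodic with period 21.
(82 - 0) mod 21 = 19, so x(82) = x(19) = 2.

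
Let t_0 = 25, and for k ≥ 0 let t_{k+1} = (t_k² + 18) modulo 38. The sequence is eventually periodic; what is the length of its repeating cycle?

3

Listing terms: t_0 = 25,  t_1 = 35,  t_2 = 27,  t_3 = 25.
Since t_3 = t_0 = 25, the sequence is periodic with period 3.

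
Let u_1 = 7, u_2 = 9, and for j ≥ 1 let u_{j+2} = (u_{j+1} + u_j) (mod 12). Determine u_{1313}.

Computing terms: u_1 = 7; u_2 = 9; u_3 = 4; u_4 = 1; u_5 = 5; u_6 = 6; u_7 = 11; u_8 = 5; u_9 = 4; u_{10} = 9; u_{11} = 1; u_{12} = 10; u_{13} = 11; u_{14} = 9; u_{15} = 8; u_{16} = 5; u_{17} = 1; u_{18} = 6; u_{19} = 7; u_{20} = 1; u_{21} = 8; u_{22} = 9; u_{23} = 5; u_{24} = 2; u_{25} = 7; u_{26} = 9.
The sequence repeats with period 24.
(1313 - 1) mod 24 = 16, so u_{1313} = u_{17} = 1.

1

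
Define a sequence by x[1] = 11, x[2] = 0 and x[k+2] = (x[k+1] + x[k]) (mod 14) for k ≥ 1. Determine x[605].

Computing terms: x[1] = 11,  x[2] = 0,  x[3] = 11,  x[4] = 11,  x[5] = 8,  x[6] = 5,  x[7] = 13,  x[8] = 4,  x[9] = 3,  x[10] = 7,  x[11] = 10,  x[12] = 3,  x[13] = 13,  x[14] = 2,  x[15] = 1,  x[16] = 3,  x[17] = 4,  x[18] = 7,  x[19] = 11,  x[20] = 4,  x[21] = 1,  x[22] = 5,  x[23] = 6,  x[24] = 11,  x[25] = 3,  x[26] = 0,  x[27] = 3,  x[28] = 3,  x[29] = 6,  x[30] = 9,  x[31] = 1,  x[32] = 10,  x[33] = 11,  x[34] = 7,  x[35] = 4,  x[36] = 11,  x[37] = 1,  x[38] = 12,  x[39] = 13,  x[40] = 11,  x[41] = 10,  x[42] = 7,  x[43] = 3,  x[44] = 10,  x[45] = 13,  x[46] = 9,  x[47] = 8,  x[48] = 3,  x[49] = 11,  x[50] = 0.
Since (x[49], x[50]) = (x[1], x[2]) = (11, 0) (two consecutive terms determine the rest), the sequence is periodic with period 48.
So x[605] = x[1 + ((605-1) mod 48)] = x[29] = 6.

6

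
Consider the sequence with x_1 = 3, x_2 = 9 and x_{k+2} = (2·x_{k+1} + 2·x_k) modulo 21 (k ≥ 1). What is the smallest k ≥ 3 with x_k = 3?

Computing terms: x_1 = 3,  x_2 = 9,  x_3 = 3,  x_4 = 3,  x_5 = 12,  x_6 = 9,  x_7 = 0,  x_8 = 18,  x_9 = 15,  x_{10} = 3,  x_{11} = 15,  x_{12} = 15,  x_{13} = 18,  x_{14} = 3,  x_{15} = 0,  x_{16} = 6,  x_{17} = 12,  x_{18} = 15,  x_{19} = 12,  x_{20} = 12,  x_{21} = 6,  x_{22} = 15,  x_{23} = 0,  x_{24} = 9,  x_{25} = 18,  x_{26} = 12,  x_{27} = 18,  x_{28} = 18,  x_{29} = 9,  x_{30} = 12,  x_{31} = 0,  x_{32} = 3,  x_{33} = 6,  x_{34} = 18,  x_{35} = 6,  x_{36} = 6,  x_{37} = 3,  x_{38} = 18,  x_{39} = 0,  x_{40} = 15,  x_{41} = 9,  x_{42} = 6,  x_{43} = 9,  x_{44} = 9,  x_{45} = 15,  x_{46} = 6,  x_{47} = 0,  x_{48} = 12,  x_{49} = 3,  x_{50} = 9.
Since (x_{49}, x_{50}) = (x_1, x_2) = (3, 9) (two consecutive terms determine the rest), the sequence is periodic with period 48.
The value 3 first appears (with k ≥ 3) at x_3.

3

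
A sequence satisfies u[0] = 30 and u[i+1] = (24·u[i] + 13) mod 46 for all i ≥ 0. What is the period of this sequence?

Computing terms: u[0] = 30, u[1] = 43, u[2] = 33, u[3] = 23, u[4] = 13, u[5] = 3, u[6] = 39, u[7] = 29, u[8] = 19, u[9] = 9, u[10] = 45, u[11] = 35, u[12] = 25, u[13] = 15, u[14] = 5, u[15] = 41, u[16] = 31, u[17] = 21, u[18] = 11, u[19] = 1, u[20] = 37, u[21] = 27, u[22] = 17, u[23] = 7, u[24] = 43.
Since u[24] = u[1] = 43, the sequence is eventually periodic: after a pre-period of length 1 it cycles with period 23.

23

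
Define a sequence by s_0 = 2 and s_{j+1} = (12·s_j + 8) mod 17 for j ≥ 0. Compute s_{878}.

0

Computing terms: s_0 = 2; s_1 = 15; s_2 = 1; s_3 = 3; s_4 = 10; s_5 = 9; s_6 = 14; s_7 = 6; s_8 = 12; s_9 = 16; s_{10} = 13; s_{11} = 11; s_{12} = 4; s_{13} = 5; s_{14} = 0; s_{15} = 8; s_{16} = 2.
The sequence repeats with period 16.
So s_{878} = s_{0 + ((878-0) mod 16)} = s_{14} = 0.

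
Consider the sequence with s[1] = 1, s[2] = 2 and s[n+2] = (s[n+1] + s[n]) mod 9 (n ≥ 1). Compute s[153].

Listing terms: s[1] = 1, s[2] = 2, s[3] = 3, s[4] = 5, s[5] = 8, s[6] = 4, s[7] = 3, s[8] = 7, s[9] = 1, s[10] = 8, s[11] = 0, s[12] = 8, s[13] = 8, s[14] = 7, s[15] = 6, s[16] = 4, s[17] = 1, s[18] = 5, s[19] = 6, s[20] = 2, s[21] = 8, s[22] = 1, s[23] = 0, s[24] = 1, s[25] = 1, s[26] = 2.
The sequence repeats with period 24.
So s[153] = s[1 + ((153-1) mod 24)] = s[9] = 1.

1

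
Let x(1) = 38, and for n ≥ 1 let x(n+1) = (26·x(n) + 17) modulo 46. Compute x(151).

27

Listing terms: x(1) = 38, x(2) = 39, x(3) = 19, x(4) = 5, x(5) = 9, x(6) = 21, x(7) = 11, x(8) = 27, x(9) = 29, x(10) = 35, x(11) = 7, x(12) = 15, x(13) = 39.
Since x(13) = x(2) = 39, the sequence is eventually periodic: after a pre-period of length 1 it cycles with period 11.
For n ≥ 2, x(n) depends only on (n - 2) mod 11. (151 - 2) mod 11 = 6, so x(151) = x(8) = 27.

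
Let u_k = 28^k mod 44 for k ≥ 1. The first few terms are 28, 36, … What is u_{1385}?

We have u_1 = 28, u_2 = 36, u_3 = 40, u_4 = 20, u_5 = 32, u_6 = 16, u_7 = 8, u_8 = 4, u_9 = 24, u_{10} = 12, u_{11} = 28.
The sequence repeats with period 10.
So u_{1385} = u_{1 + ((1385-1) mod 10)} = u_5 = 32.

32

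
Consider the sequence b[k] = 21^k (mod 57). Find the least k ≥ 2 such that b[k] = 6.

14

We have b[1] = 21, b[2] = 42, b[3] = 27, b[4] = 54, b[5] = 51, b[6] = 45, b[7] = 33, b[8] = 9, b[9] = 18, b[10] = 36, b[11] = 15, b[12] = 30, b[13] = 3, b[14] = 6, b[15] = 12, b[16] = 24, b[17] = 48, b[18] = 39, b[19] = 21.
The sequence repeats with period 18.
The value 6 first appears (with k ≥ 2) at b[14].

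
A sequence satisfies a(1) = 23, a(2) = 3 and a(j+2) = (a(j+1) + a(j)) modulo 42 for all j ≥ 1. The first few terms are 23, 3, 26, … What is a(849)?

2

a(1) = 23,  a(2) = 3,  a(3) = 26,  a(4) = 29,  a(5) = 13,  a(6) = 0,  a(7) = 13,  a(8) = 13,  a(9) = 26,  a(10) = 39,  a(11) = 23,  a(12) = 20,  a(13) = 1,  a(14) = 21,  a(15) = 22,  a(16) = 1,  a(17) = 23,  a(18) = 24,  a(19) = 5,  a(20) = 29,  a(21) = 34,  a(22) = 21,  a(23) = 13,  a(24) = 34,  a(25) = 5,  a(26) = 39,  a(27) = 2,  a(28) = 41,  a(29) = 1,  a(30) = 0,  a(31) = 1,  a(32) = 1,  a(33) = 2,  a(34) = 3,  a(35) = 5,  a(36) = 8,  a(37) = 13,  a(38) = 21,  a(39) = 34,  a(40) = 13,  a(41) = 5,  a(42) = 18,  a(43) = 23,  a(44) = 41,  a(45) = 22,  a(46) = 21,  a(47) = 1,  a(48) = 22,  a(49) = 23,  a(50) = 3.
The sequence repeats with period 48.
So a(849) = a(1 + ((849-1) mod 48)) = a(33) = 2.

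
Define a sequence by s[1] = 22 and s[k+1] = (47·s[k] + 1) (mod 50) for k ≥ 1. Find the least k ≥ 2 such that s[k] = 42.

We have s[1] = 22,  s[2] = 35,  s[3] = 46,  s[4] = 13,  s[5] = 12,  s[6] = 15,  s[7] = 6,  s[8] = 33,  s[9] = 2,  s[10] = 45,  s[11] = 16,  s[12] = 3,  s[13] = 42,  s[14] = 25,  s[15] = 26,  s[16] = 23,  s[17] = 32,  s[18] = 5,  s[19] = 36,  s[20] = 43,  s[21] = 22.
The sequence repeats with period 20.
The value 42 first appears (with k ≥ 2) at s[13].

13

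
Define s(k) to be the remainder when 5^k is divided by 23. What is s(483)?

s(0) = 1, s(1) = 5, s(2) = 2, s(3) = 10, s(4) = 4, s(5) = 20, s(6) = 8, s(7) = 17, s(8) = 16, s(9) = 11, s(10) = 9, s(11) = 22, s(12) = 18, s(13) = 21, s(14) = 13, s(15) = 19, s(16) = 3, s(17) = 15, s(18) = 6, s(19) = 7, s(20) = 12, s(21) = 14, s(22) = 1.
Since s(22) = s(0) = 1, the sequence is periodic with period 22.
So s(483) = s(0 + ((483-0) mod 22)) = s(21) = 14.

14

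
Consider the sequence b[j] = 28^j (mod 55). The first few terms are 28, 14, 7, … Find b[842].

Listing terms: b[1] = 28, b[2] = 14, b[3] = 7, b[4] = 31, b[5] = 43, b[6] = 49, b[7] = 52, b[8] = 26, b[9] = 13, b[10] = 34, b[11] = 17, b[12] = 36, b[13] = 18, b[14] = 9, b[15] = 32, b[16] = 16, b[17] = 8, b[18] = 4, b[19] = 2, b[20] = 1, b[21] = 28.
Since b[21] = b[1] = 28, the sequence is periodic with period 20.
(842 - 1) mod 20 = 1, so b[842] = b[2] = 14.

14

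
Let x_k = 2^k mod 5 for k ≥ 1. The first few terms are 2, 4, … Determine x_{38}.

4

x_1 = 2,  x_2 = 4,  x_3 = 3,  x_4 = 1,  x_5 = 2.
Since x_5 = x_1 = 2, the sequence is periodic with period 4.
So x_{38} = x_{1 + ((38-1) mod 4)} = x_2 = 4.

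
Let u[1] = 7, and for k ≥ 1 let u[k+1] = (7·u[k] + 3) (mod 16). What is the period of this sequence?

4

u[1] = 7,  u[2] = 4,  u[3] = 15,  u[4] = 12,  u[5] = 7.
Since u[5] = u[1] = 7, the sequence is periodic with period 4.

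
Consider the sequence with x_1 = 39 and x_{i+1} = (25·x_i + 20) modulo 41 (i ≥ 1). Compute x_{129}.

38

We have x_1 = 39, x_2 = 11, x_3 = 8, x_4 = 15, x_5 = 26, x_6 = 14, x_7 = 1, x_8 = 4, x_9 = 38, x_{10} = 27, x_{11} = 39.
The sequence repeats with period 10.
So x_{129} = x_{1 + ((129-1) mod 10)} = x_9 = 38.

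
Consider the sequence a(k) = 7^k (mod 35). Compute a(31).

Listing terms: a(0) = 1, a(1) = 7, a(2) = 14, a(3) = 28, a(4) = 21, a(5) = 7.
Since a(5) = a(1) = 7, the sequence is eventually periodic: after a pre-period of length 1 it cycles with period 4.
For k ≥ 1, a(k) depends only on (k - 1) mod 4. (31 - 1) mod 4 = 2, so a(31) = a(3) = 28.

28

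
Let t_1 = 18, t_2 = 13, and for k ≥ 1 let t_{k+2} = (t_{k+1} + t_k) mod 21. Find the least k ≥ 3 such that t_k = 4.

11

Listing terms: t_1 = 18; t_2 = 13; t_3 = 10; t_4 = 2; t_5 = 12; t_6 = 14; t_7 = 5; t_8 = 19; t_9 = 3; t_{10} = 1; t_{11} = 4; t_{12} = 5; t_{13} = 9; t_{14} = 14; t_{15} = 2; t_{16} = 16; t_{17} = 18; t_{18} = 13.
Since (t_{17}, t_{18}) = (t_1, t_2) = (18, 13) (two consecutive terms determine the rest), the sequence is periodic with period 16.
The value 4 first appears (with k ≥ 3) at t_{11}.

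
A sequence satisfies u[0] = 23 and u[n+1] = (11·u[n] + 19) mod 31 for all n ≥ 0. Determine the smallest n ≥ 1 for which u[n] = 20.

u[0] = 23; u[1] = 24; u[2] = 4; u[3] = 1; u[4] = 30; u[5] = 8; u[6] = 14; u[7] = 18; u[8] = 0; u[9] = 19; u[10] = 11; u[11] = 16; u[12] = 9; u[13] = 25; u[14] = 15; u[15] = 29; u[16] = 28; u[17] = 17; u[18] = 20; u[19] = 22; u[20] = 13; u[21] = 7; u[22] = 3; u[23] = 21; u[24] = 2; u[25] = 10; u[26] = 5; u[27] = 12; u[28] = 27; u[29] = 6; u[30] = 23.
Since u[30] = u[0] = 23, the sequence is periodic with period 30.
The value 20 first appears (with n ≥ 1) at u[18].

18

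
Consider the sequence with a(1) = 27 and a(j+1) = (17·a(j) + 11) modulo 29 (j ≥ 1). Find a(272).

18

We have a(1) = 27, a(2) = 6, a(3) = 26, a(4) = 18, a(5) = 27.
The sequence repeats with period 4.
(272 - 1) mod 4 = 3, so a(272) = a(4) = 18.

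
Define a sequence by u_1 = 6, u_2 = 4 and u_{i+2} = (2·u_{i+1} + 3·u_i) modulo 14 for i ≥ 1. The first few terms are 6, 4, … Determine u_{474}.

2

Computing terms: u_1 = 6, u_2 = 4, u_3 = 12, u_4 = 8, u_5 = 10, u_6 = 2, u_7 = 6, u_8 = 4.
The sequence repeats with period 6.
(474 - 1) mod 6 = 5, so u_{474} = u_6 = 2.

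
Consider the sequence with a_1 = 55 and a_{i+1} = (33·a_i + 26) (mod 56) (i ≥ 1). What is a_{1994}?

49

Computing terms: a_1 = 55; a_2 = 49; a_3 = 19; a_4 = 37; a_5 = 15; a_6 = 17; a_7 = 27; a_8 = 21; a_9 = 47; a_{10} = 9; a_{11} = 43; a_{12} = 45; a_{13} = 55.
Since a_{13} = a_1 = 55, the sequence is periodic with period 12.
So a_{1994} = a_{1 + ((1994-1) mod 12)} = a_2 = 49.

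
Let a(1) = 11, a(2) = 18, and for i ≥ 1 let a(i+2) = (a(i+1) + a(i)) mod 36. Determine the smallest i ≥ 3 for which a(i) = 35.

19

a(1) = 11, a(2) = 18, a(3) = 29, a(4) = 11, a(5) = 4, a(6) = 15, a(7) = 19, a(8) = 34, a(9) = 17, a(10) = 15, a(11) = 32, a(12) = 11, a(13) = 7, a(14) = 18, a(15) = 25, a(16) = 7, a(17) = 32, a(18) = 3, a(19) = 35, a(20) = 2, a(21) = 1, a(22) = 3, a(23) = 4, a(24) = 7, a(25) = 11, a(26) = 18.
The sequence repeats with period 24.
The value 35 first appears (with i ≥ 3) at a(19).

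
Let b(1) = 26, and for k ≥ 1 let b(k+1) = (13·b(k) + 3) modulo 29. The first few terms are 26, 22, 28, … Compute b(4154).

15

b(1) = 26, b(2) = 22, b(3) = 28, b(4) = 19, b(5) = 18, b(6) = 5, b(7) = 10, b(8) = 17, b(9) = 21, b(10) = 15, b(11) = 24, b(12) = 25, b(13) = 9, b(14) = 4, b(15) = 26.
Since b(15) = b(1) = 26, the sequence is periodic with period 14.
So b(4154) = b(1 + ((4154-1) mod 14)) = b(10) = 15.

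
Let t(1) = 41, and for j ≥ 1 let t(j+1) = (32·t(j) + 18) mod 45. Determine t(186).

t(1) = 41, t(2) = 25, t(3) = 8, t(4) = 4, t(5) = 11, t(6) = 10, t(7) = 23, t(8) = 34, t(9) = 26, t(10) = 40, t(11) = 38, t(12) = 19, t(13) = 41.
Since t(13) = t(1) = 41, the sequence is periodic with period 12.
(186 - 1) mod 12 = 5, so t(186) = t(6) = 10.

10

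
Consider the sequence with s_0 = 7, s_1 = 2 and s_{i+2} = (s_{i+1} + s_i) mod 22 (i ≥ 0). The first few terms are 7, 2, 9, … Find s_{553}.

Listing terms: s_0 = 7, s_1 = 2, s_2 = 9, s_3 = 11, s_4 = 20, s_5 = 9, s_6 = 7, s_7 = 16, s_8 = 1, s_9 = 17, s_{10} = 18, s_{11} = 13, s_{12} = 9, s_{13} = 0, s_{14} = 9, s_{15} = 9, s_{16} = 18, s_{17} = 5, s_{18} = 1, s_{19} = 6, s_{20} = 7, s_{21} = 13, s_{22} = 20, s_{23} = 11, s_{24} = 9, s_{25} = 20, s_{26} = 7, s_{27} = 5, s_{28} = 12, s_{29} = 17, s_{30} = 7, s_{31} = 2.
Since (s_{30}, s_{31}) = (s_0, s_1) = (7, 2) (two consecutive terms determine the rest), the sequence is periodic with period 30.
So s_{553} = s_{0 + ((553-0) mod 30)} = s_{13} = 0.

0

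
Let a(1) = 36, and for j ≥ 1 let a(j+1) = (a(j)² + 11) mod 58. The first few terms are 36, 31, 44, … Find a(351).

We have a(1) = 36, a(2) = 31, a(3) = 44, a(4) = 33, a(5) = 56, a(6) = 15, a(7) = 4, a(8) = 27, a(9) = 44.
Since a(9) = a(3) = 44, the sequence is eventually periodic: after a pre-period of length 2 it cycles with period 6.
For j ≥ 3, a(j) depends only on (j - 3) mod 6. (351 - 3) mod 6 = 0, so a(351) = a(3) = 44.

44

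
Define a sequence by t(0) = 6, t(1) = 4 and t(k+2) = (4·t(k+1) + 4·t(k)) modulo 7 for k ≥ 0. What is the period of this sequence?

6

We have t(0) = 6,  t(1) = 4,  t(2) = 5,  t(3) = 1,  t(4) = 3,  t(5) = 2,  t(6) = 6,  t(7) = 4.
Since (t(6), t(7)) = (t(0), t(1)) = (6, 4) (two consecutive terms determine the rest), the sequence is periodic with period 6.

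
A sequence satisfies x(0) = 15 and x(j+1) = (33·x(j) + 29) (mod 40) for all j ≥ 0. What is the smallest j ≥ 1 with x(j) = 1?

We have x(0) = 15, x(1) = 4, x(2) = 1, x(3) = 22, x(4) = 35, x(5) = 24, x(6) = 21, x(7) = 2, x(8) = 15.
Since x(8) = x(0) = 15, the sequence is periodic with period 8.
The value 1 first appears (with j ≥ 1) at x(2).

2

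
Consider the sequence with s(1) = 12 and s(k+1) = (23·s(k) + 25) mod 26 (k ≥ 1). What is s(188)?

s(1) = 12,  s(2) = 15,  s(3) = 6,  s(4) = 7,  s(5) = 4,  s(6) = 13,  s(7) = 12.
The sequence repeats with period 6.
(188 - 1) mod 6 = 1, so s(188) = s(2) = 15.

15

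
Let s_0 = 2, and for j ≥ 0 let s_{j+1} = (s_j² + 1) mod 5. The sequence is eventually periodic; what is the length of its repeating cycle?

3

We have s_0 = 2, s_1 = 0, s_2 = 1, s_3 = 2.
Since s_3 = s_0 = 2, the sequence is periodic with period 3.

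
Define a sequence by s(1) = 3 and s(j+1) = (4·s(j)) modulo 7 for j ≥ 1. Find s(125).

5

We have s(1) = 3, s(2) = 5, s(3) = 6, s(4) = 3.
The sequence repeats with period 3.
(125 - 1) mod 3 = 1, so s(125) = s(2) = 5.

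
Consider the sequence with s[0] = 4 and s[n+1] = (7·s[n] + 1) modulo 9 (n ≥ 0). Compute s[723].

7

We have s[0] = 4, s[1] = 2, s[2] = 6, s[3] = 7, s[4] = 5, s[5] = 0, s[6] = 1, s[7] = 8, s[8] = 3, s[9] = 4.
Since s[9] = s[0] = 4, the sequence is periodic with period 9.
(723 - 0) mod 9 = 3, so s[723] = s[3] = 7.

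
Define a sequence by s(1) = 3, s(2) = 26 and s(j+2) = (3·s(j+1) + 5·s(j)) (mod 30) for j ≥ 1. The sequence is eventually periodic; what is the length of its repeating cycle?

Listing terms: s(1) = 3; s(2) = 26; s(3) = 3; s(4) = 19; s(5) = 12; s(6) = 11; s(7) = 3; s(8) = 4; s(9) = 27; s(10) = 11; s(11) = 18; s(12) = 19; s(13) = 27; s(14) = 26; s(15) = 3.
Since (s(14), s(15)) = (s(2), s(3)) = (26, 3) (two consecutive terms determine the rest), the sequence is eventually periodic: after a pre-period of length 1 it cycles with period 12.

12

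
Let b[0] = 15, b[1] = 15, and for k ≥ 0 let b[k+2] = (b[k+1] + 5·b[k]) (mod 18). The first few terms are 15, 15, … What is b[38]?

0

b[0] = 15, b[1] = 15, b[2] = 0, b[3] = 3, b[4] = 3, b[5] = 0, b[6] = 15, b[7] = 15.
The sequence repeats with period 6.
So b[38] = b[0 + ((38-0) mod 6)] = b[2] = 0.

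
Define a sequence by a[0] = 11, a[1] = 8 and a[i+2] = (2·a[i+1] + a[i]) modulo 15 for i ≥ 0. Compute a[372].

Listing terms: a[0] = 11; a[1] = 8; a[2] = 12; a[3] = 2; a[4] = 1; a[5] = 4; a[6] = 9; a[7] = 7; a[8] = 8; a[9] = 8; a[10] = 9; a[11] = 11; a[12] = 1; a[13] = 13; a[14] = 12; a[15] = 7; a[16] = 11; a[17] = 14; a[18] = 9; a[19] = 2; a[20] = 13; a[21] = 13; a[22] = 9; a[23] = 1; a[24] = 11; a[25] = 8.
Since (a[24], a[25]) = (a[0], a[1]) = (11, 8) (two consecutive terms determine the rest), the sequence is periodic with period 24.
So a[372] = a[0 + ((372-0) mod 24)] = a[12] = 1.

1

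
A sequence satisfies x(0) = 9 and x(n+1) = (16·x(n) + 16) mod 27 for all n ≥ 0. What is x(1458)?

Listing terms: x(0) = 9,  x(1) = 25,  x(2) = 11,  x(3) = 3,  x(4) = 10,  x(5) = 14,  x(6) = 24,  x(7) = 22,  x(8) = 17,  x(9) = 18,  x(10) = 7,  x(11) = 20,  x(12) = 12,  x(13) = 19,  x(14) = 23,  x(15) = 6,  x(16) = 4,  x(17) = 26,  x(18) = 0,  x(19) = 16,  x(20) = 2,  x(21) = 21,  x(22) = 1,  x(23) = 5,  x(24) = 15,  x(25) = 13,  x(26) = 8,  x(27) = 9.
Since x(27) = x(0) = 9, the sequence is periodic with period 27.
(1458 - 0) mod 27 = 0, so x(1458) = x(0) = 9.

9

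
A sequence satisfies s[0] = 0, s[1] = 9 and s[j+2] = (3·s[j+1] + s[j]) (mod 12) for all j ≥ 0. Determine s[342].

0

Computing terms: s[0] = 0, s[1] = 9, s[2] = 3, s[3] = 6, s[4] = 9, s[5] = 9, s[6] = 0, s[7] = 9.
The sequence repeats with period 6.
(342 - 0) mod 6 = 0, so s[342] = s[0] = 0.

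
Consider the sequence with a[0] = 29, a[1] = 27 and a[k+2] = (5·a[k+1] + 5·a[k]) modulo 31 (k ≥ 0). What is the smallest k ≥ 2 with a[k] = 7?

13

Computing terms: a[0] = 29, a[1] = 27, a[2] = 1, a[3] = 16, a[4] = 23, a[5] = 9, a[6] = 5, a[7] = 8, a[8] = 3, a[9] = 24, a[10] = 11, a[11] = 20, a[12] = 0, a[13] = 7, a[14] = 4, a[15] = 24, a[16] = 16, a[17] = 14, a[18] = 26, a[19] = 14, a[20] = 14, a[21] = 16, a[22] = 26, a[23] = 24, a[24] = 2, a[25] = 6, a[26] = 9, a[27] = 13, a[28] = 17, a[29] = 26, a[30] = 29, a[31] = 27.
Since (a[30], a[31]) = (a[0], a[1]) = (29, 27) (two consecutive terms determine the rest), the sequence is periodic with period 30.
The value 7 first appears (with k ≥ 2) at a[13].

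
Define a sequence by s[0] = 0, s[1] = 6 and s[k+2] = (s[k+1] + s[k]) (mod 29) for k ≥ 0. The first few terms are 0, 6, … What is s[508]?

Listing terms: s[0] = 0,  s[1] = 6,  s[2] = 6,  s[3] = 12,  s[4] = 18,  s[5] = 1,  s[6] = 19,  s[7] = 20,  s[8] = 10,  s[9] = 1,  s[10] = 11,  s[11] = 12,  s[12] = 23,  s[13] = 6,  s[14] = 0,  s[15] = 6.
Since (s[14], s[15]) = (s[0], s[1]) = (0, 6) (two consecutive terms determine the rest), the sequence is periodic with period 14.
(508 - 0) mod 14 = 4, so s[508] = s[4] = 18.

18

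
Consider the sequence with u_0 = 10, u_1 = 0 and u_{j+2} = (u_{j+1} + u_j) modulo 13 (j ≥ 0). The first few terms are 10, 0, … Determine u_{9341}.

3

Listing terms: u_0 = 10, u_1 = 0, u_2 = 10, u_3 = 10, u_4 = 7, u_5 = 4, u_6 = 11, u_7 = 2, u_8 = 0, u_9 = 2, u_{10} = 2, u_{11} = 4, u_{12} = 6, u_{13} = 10, u_{14} = 3, u_{15} = 0, u_{16} = 3, u_{17} = 3, u_{18} = 6, u_{19} = 9, u_{20} = 2, u_{21} = 11, u_{22} = 0, u_{23} = 11, u_{24} = 11, u_{25} = 9, u_{26} = 7, u_{27} = 3, u_{28} = 10, u_{29} = 0.
The sequence repeats with period 28.
(9341 - 0) mod 28 = 17, so u_{9341} = u_{17} = 3.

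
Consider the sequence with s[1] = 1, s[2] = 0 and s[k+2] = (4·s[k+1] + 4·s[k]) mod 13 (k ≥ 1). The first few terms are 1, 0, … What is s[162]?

9

We have s[1] = 1; s[2] = 0; s[3] = 4; s[4] = 3; s[5] = 2; s[6] = 7; s[7] = 10; s[8] = 3; s[9] = 0; s[10] = 12; s[11] = 9; s[12] = 6; s[13] = 8; s[14] = 4; s[15] = 9; s[16] = 0; s[17] = 10; s[18] = 1; s[19] = 5; s[20] = 11; s[21] = 12; s[22] = 1; s[23] = 0.
Since (s[22], s[23]) = (s[1], s[2]) = (1, 0) (two consecutive terms determine the rest), the sequence is periodic with period 21.
So s[162] = s[1 + ((162-1) mod 21)] = s[15] = 9.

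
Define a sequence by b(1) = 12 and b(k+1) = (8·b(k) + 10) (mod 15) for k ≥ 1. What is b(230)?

Listing terms: b(1) = 12,  b(2) = 1,  b(3) = 3,  b(4) = 4,  b(5) = 12.
The sequence repeats with period 4.
So b(230) = b(1 + ((230-1) mod 4)) = b(2) = 1.

1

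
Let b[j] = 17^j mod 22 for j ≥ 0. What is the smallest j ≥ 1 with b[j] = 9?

4

Listing terms: b[0] = 1; b[1] = 17; b[2] = 3; b[3] = 7; b[4] = 9; b[5] = 21; b[6] = 5; b[7] = 19; b[8] = 15; b[9] = 13; b[10] = 1.
The sequence repeats with period 10.
The value 9 first appears (with j ≥ 1) at b[4].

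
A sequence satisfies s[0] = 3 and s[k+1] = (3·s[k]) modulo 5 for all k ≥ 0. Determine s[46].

2

Computing terms: s[0] = 3,  s[1] = 4,  s[2] = 2,  s[3] = 1,  s[4] = 3.
Since s[4] = s[0] = 3, the sequence is periodic with period 4.
So s[46] = s[0 + ((46-0) mod 4)] = s[2] = 2.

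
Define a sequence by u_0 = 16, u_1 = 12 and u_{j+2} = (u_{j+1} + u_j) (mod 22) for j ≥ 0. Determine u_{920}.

u_0 = 16; u_1 = 12; u_2 = 6; u_3 = 18; u_4 = 2; u_5 = 20; u_6 = 0; u_7 = 20; u_8 = 20; u_9 = 18; u_{10} = 16; u_{11} = 12.
Since (u_{10}, u_{11}) = (u_0, u_1) = (16, 12) (two consecutive terms determine the rest), the sequence is periodic with period 10.
(920 - 0) mod 10 = 0, so u_{920} = u_0 = 16.

16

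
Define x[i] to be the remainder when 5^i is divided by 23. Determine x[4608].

Computing terms: x[0] = 1; x[1] = 5; x[2] = 2; x[3] = 10; x[4] = 4; x[5] = 20; x[6] = 8; x[7] = 17; x[8] = 16; x[9] = 11; x[10] = 9; x[11] = 22; x[12] = 18; x[13] = 21; x[14] = 13; x[15] = 19; x[16] = 3; x[17] = 15; x[18] = 6; x[19] = 7; x[20] = 12; x[21] = 14; x[22] = 1.
The sequence repeats with period 22.
(4608 - 0) mod 22 = 10, so x[4608] = x[10] = 9.

9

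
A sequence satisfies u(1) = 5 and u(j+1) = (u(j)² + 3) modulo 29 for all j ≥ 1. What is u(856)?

27

We have u(1) = 5; u(2) = 28; u(3) = 4; u(4) = 19; u(5) = 16; u(6) = 27; u(7) = 7; u(8) = 23; u(9) = 10; u(10) = 16.
Since u(10) = u(5) = 16, the sequence is eventually periodic: after a pre-period of length 4 it cycles with period 5.
For j ≥ 5, u(j) depends only on (j - 5) mod 5. (856 - 5) mod 5 = 1, so u(856) = u(6) = 27.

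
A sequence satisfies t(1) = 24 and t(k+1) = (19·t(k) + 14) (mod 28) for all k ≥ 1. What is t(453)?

Computing terms: t(1) = 24; t(2) = 22; t(3) = 12; t(4) = 18; t(5) = 20; t(6) = 2; t(7) = 24.
The sequence repeats with period 6.
So t(453) = t(1 + ((453-1) mod 6)) = t(3) = 12.

12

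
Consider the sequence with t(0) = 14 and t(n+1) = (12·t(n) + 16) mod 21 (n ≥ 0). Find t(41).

Listing terms: t(0) = 14, t(1) = 16, t(2) = 19, t(3) = 13, t(4) = 4, t(5) = 1, t(6) = 7, t(7) = 16.
Since t(7) = t(1) = 16, the sequence is eventually periodic: after a pre-period of length 1 it cycles with period 6.
For n ≥ 1, t(n) depends only on (n - 1) mod 6. (41 - 1) mod 6 = 4, so t(41) = t(5) = 1.

1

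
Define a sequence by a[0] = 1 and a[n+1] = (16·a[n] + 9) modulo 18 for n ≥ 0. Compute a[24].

Listing terms: a[0] = 1,  a[1] = 7,  a[2] = 13,  a[3] = 1.
The sequence repeats with period 3.
(24 - 0) mod 3 = 0, so a[24] = a[0] = 1.

1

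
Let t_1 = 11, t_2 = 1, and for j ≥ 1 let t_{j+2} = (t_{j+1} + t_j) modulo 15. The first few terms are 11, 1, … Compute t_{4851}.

9

Listing terms: t_1 = 11; t_2 = 1; t_3 = 12; t_4 = 13; t_5 = 10; t_6 = 8; t_7 = 3; t_8 = 11; t_9 = 14; t_{10} = 10; t_{11} = 9; t_{12} = 4; t_{13} = 13; t_{14} = 2; t_{15} = 0; t_{16} = 2; t_{17} = 2; t_{18} = 4; t_{19} = 6; t_{20} = 10; t_{21} = 1; t_{22} = 11; t_{23} = 12; t_{24} = 8; t_{25} = 5; t_{26} = 13; t_{27} = 3; t_{28} = 1; t_{29} = 4; t_{30} = 5; t_{31} = 9; t_{32} = 14; t_{33} = 8; t_{34} = 7; t_{35} = 0; t_{36} = 7; t_{37} = 7; t_{38} = 14; t_{39} = 6; t_{40} = 5; t_{41} = 11; t_{42} = 1.
The sequence repeats with period 40.
So t_{4851} = t_{1 + ((4851-1) mod 40)} = t_{11} = 9.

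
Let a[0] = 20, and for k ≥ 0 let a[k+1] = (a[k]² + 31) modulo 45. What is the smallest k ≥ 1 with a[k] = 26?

a[0] = 20,  a[1] = 26,  a[2] = 32,  a[3] = 20.
The sequence repeats with period 3.
The value 26 first appears (with k ≥ 1) at a[1].

1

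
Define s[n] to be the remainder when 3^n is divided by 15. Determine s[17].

Listing terms: s[0] = 1,  s[1] = 3,  s[2] = 9,  s[3] = 12,  s[4] = 6,  s[5] = 3.
Since s[5] = s[1] = 3, the sequence is eventually periodic: after a pre-period of length 1 it cycles with period 4.
For n ≥ 1, s[n] depends only on (n - 1) mod 4. (17 - 1) mod 4 = 0, so s[17] = s[1] = 3.

3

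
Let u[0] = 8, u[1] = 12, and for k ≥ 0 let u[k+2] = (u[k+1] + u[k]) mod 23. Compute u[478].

u[0] = 8, u[1] = 12, u[2] = 20, u[3] = 9, u[4] = 6, u[5] = 15, u[6] = 21, u[7] = 13, u[8] = 11, u[9] = 1, u[10] = 12, u[11] = 13, u[12] = 2, u[13] = 15, u[14] = 17, u[15] = 9, u[16] = 3, u[17] = 12, u[18] = 15, u[19] = 4, u[20] = 19, u[21] = 0, u[22] = 19, u[23] = 19, u[24] = 15, u[25] = 11, u[26] = 3, u[27] = 14, u[28] = 17, u[29] = 8, u[30] = 2, u[31] = 10, u[32] = 12, u[33] = 22, u[34] = 11, u[35] = 10, u[36] = 21, u[37] = 8, u[38] = 6, u[39] = 14, u[40] = 20, u[41] = 11, u[42] = 8, u[43] = 19, u[44] = 4, u[45] = 0, u[46] = 4, u[47] = 4, u[48] = 8, u[49] = 12.
The sequence repeats with period 48.
So u[478] = u[0 + ((478-0) mod 48)] = u[46] = 4.

4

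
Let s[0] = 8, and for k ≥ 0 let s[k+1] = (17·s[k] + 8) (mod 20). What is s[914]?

We have s[0] = 8, s[1] = 4, s[2] = 16, s[3] = 0, s[4] = 8.
The sequence repeats with period 4.
So s[914] = s[0 + ((914-0) mod 4)] = s[2] = 16.

16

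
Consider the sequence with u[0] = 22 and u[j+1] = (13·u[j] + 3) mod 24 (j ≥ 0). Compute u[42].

16

Computing terms: u[0] = 22; u[1] = 1; u[2] = 16; u[3] = 19; u[4] = 10; u[5] = 13; u[6] = 4; u[7] = 7; u[8] = 22.
The sequence repeats with period 8.
(42 - 0) mod 8 = 2, so u[42] = u[2] = 16.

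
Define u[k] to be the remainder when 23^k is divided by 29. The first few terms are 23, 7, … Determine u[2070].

Computing terms: u[1] = 23,  u[2] = 7,  u[3] = 16,  u[4] = 20,  u[5] = 25,  u[6] = 24,  u[7] = 1,  u[8] = 23.
Since u[8] = u[1] = 23, the sequence is periodic with period 7.
(2070 - 1) mod 7 = 4, so u[2070] = u[5] = 25.

25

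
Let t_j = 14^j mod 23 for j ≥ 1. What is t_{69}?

7

We have t_1 = 14,  t_2 = 12,  t_3 = 7,  t_4 = 6,  t_5 = 15,  t_6 = 3,  t_7 = 19,  t_8 = 13,  t_9 = 21,  t_{10} = 18,  t_{11} = 22,  t_{12} = 9,  t_{13} = 11,  t_{14} = 16,  t_{15} = 17,  t_{16} = 8,  t_{17} = 20,  t_{18} = 4,  t_{19} = 10,  t_{20} = 2,  t_{21} = 5,  t_{22} = 1,  t_{23} = 14.
Since t_{23} = t_1 = 14, the sequence is periodic with period 22.
(69 - 1) mod 22 = 2, so t_{69} = t_3 = 7.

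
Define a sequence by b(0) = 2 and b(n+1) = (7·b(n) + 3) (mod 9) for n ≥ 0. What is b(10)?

b(0) = 2; b(1) = 8; b(2) = 5; b(3) = 2.
The sequence repeats with period 3.
So b(10) = b(0 + ((10-0) mod 3)) = b(1) = 8.

8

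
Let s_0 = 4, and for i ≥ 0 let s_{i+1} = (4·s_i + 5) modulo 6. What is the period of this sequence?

We have s_0 = 4,  s_1 = 3,  s_2 = 5,  s_3 = 1,  s_4 = 3.
Since s_4 = s_1 = 3, the sequence is eventually periodic: after a pre-period of length 1 it cycles with period 3.

3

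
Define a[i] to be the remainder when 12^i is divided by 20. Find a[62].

4

We have a[0] = 1, a[1] = 12, a[2] = 4, a[3] = 8, a[4] = 16, a[5] = 12.
Since a[5] = a[1] = 12, the sequence is eventually periodic: after a pre-period of length 1 it cycles with period 4.
For i ≥ 1, a[i] depends only on (i - 1) mod 4. (62 - 1) mod 4 = 1, so a[62] = a[2] = 4.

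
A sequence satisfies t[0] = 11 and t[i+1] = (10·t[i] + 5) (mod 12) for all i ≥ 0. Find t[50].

Listing terms: t[0] = 11, t[1] = 7, t[2] = 3, t[3] = 11.
The sequence repeats with period 3.
(50 - 0) mod 3 = 2, so t[50] = t[2] = 3.

3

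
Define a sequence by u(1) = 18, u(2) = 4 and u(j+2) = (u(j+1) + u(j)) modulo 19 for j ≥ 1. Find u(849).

3

Computing terms: u(1) = 18,  u(2) = 4,  u(3) = 3,  u(4) = 7,  u(5) = 10,  u(6) = 17,  u(7) = 8,  u(8) = 6,  u(9) = 14,  u(10) = 1,  u(11) = 15,  u(12) = 16,  u(13) = 12,  u(14) = 9,  u(15) = 2,  u(16) = 11,  u(17) = 13,  u(18) = 5,  u(19) = 18,  u(20) = 4.
Since (u(19), u(20)) = (u(1), u(2)) = (18, 4) (two consecutive terms determine the rest), the sequence is periodic with period 18.
So u(849) = u(1 + ((849-1) mod 18)) = u(3) = 3.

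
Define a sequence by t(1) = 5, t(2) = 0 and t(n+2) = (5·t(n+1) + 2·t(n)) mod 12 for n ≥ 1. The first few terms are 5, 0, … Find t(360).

10

Computing terms: t(1) = 5,  t(2) = 0,  t(3) = 10,  t(4) = 2,  t(5) = 6,  t(6) = 10,  t(7) = 2.
Since (t(6), t(7)) = (t(3), t(4)) = (10, 2) (two consecutive terms determine the rest), the sequence is eventually periodic: after a pre-period of length 2 it cycles with period 3.
For n ≥ 3, t(n) depends only on (n - 3) mod 3. (360 - 3) mod 3 = 0, so t(360) = t(3) = 10.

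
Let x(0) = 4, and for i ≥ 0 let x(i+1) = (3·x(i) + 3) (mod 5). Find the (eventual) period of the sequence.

4

Computing terms: x(0) = 4; x(1) = 0; x(2) = 3; x(3) = 2; x(4) = 4.
The sequence repeats with period 4.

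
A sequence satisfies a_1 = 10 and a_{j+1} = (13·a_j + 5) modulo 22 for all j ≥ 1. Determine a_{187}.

Computing terms: a_1 = 10, a_2 = 3, a_3 = 0, a_4 = 5, a_5 = 4, a_6 = 13, a_7 = 20, a_8 = 1, a_9 = 18, a_{10} = 19, a_{11} = 10.
The sequence repeats with period 10.
So a_{187} = a_{1 + ((187-1) mod 10)} = a_7 = 20.

20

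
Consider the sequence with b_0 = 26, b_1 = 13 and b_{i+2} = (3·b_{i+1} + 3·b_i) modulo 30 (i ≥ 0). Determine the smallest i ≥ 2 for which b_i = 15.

7

b_0 = 26; b_1 = 13; b_2 = 27; b_3 = 0; b_4 = 21; b_5 = 3; b_6 = 12; b_7 = 15; b_8 = 21; b_9 = 18; b_{10} = 27; b_{11} = 15; b_{12} = 6; b_{13} = 3; b_{14} = 27; b_{15} = 0.
Since (b_{14}, b_{15}) = (b_2, b_3) = (27, 0) (two consecutive terms determine the rest), the sequence is eventually periodic: after a pre-period of length 2 it cycles with period 12.
The value 15 first appears (with i ≥ 2) at b_7.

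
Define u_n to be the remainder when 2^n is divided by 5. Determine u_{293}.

Computing terms: u_1 = 2, u_2 = 4, u_3 = 3, u_4 = 1, u_5 = 2.
Since u_5 = u_1 = 2, the sequence is periodic with period 4.
So u_{293} = u_{1 + ((293-1) mod 4)} = u_1 = 2.

2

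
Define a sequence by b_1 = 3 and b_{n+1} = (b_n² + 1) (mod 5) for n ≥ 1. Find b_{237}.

We have b_1 = 3, b_2 = 0, b_3 = 1, b_4 = 2, b_5 = 0.
Since b_5 = b_2 = 0, the sequence is eventually periodic: after a pre-period of length 1 it cycles with period 3.
For n ≥ 2, b_n depends only on (n - 2) mod 3. (237 - 2) mod 3 = 1, so b_{237} = b_3 = 1.

1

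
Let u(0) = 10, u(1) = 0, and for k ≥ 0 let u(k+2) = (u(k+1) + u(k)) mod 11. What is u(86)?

u(0) = 10, u(1) = 0, u(2) = 10, u(3) = 10, u(4) = 9, u(5) = 8, u(6) = 6, u(7) = 3, u(8) = 9, u(9) = 1, u(10) = 10, u(11) = 0.
The sequence repeats with period 10.
(86 - 0) mod 10 = 6, so u(86) = u(6) = 6.

6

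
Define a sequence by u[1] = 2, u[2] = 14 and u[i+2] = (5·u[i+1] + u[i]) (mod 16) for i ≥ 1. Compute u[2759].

u[1] = 2; u[2] = 14; u[3] = 8; u[4] = 6; u[5] = 6; u[6] = 4; u[7] = 10; u[8] = 6; u[9] = 8; u[10] = 14; u[11] = 14; u[12] = 4; u[13] = 2; u[14] = 14.
Since (u[13], u[14]) = (u[1], u[2]) = (2, 14) (two consecutive terms determine the rest), the sequence is periodic with period 12.
So u[2759] = u[1 + ((2759-1) mod 12)] = u[11] = 14.

14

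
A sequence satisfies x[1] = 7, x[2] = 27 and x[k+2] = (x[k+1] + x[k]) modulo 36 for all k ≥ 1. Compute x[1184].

11

x[1] = 7, x[2] = 27, x[3] = 34, x[4] = 25, x[5] = 23, x[6] = 12, x[7] = 35, x[8] = 11, x[9] = 10, x[10] = 21, x[11] = 31, x[12] = 16, x[13] = 11, x[14] = 27, x[15] = 2, x[16] = 29, x[17] = 31, x[18] = 24, x[19] = 19, x[20] = 7, x[21] = 26, x[22] = 33, x[23] = 23, x[24] = 20, x[25] = 7, x[26] = 27.
The sequence repeats with period 24.
(1184 - 1) mod 24 = 7, so x[1184] = x[8] = 11.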